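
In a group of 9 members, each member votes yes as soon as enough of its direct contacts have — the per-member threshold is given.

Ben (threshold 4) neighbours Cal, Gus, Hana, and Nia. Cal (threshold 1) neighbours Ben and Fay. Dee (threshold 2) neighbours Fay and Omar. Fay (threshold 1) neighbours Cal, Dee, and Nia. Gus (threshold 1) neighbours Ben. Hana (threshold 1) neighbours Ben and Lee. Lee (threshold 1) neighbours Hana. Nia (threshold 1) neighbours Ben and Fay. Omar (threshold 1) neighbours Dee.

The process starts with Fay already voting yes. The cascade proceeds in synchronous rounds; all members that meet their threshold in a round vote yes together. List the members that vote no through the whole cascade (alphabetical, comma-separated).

Ben, Dee, Gus, Hana, Lee, Omar

Round 1 — Fay votes yes (initial).
Round 2 — checking thresholds:
  Cal: 1 of 2 neighbours ≥ 1, votes yes.
  Dee: 1 of 2 neighbours < 2, below threshold.
  Nia: 1 of 2 neighbours ≥ 1, votes yes.
Round 3 — no new yes votes; cascade stops.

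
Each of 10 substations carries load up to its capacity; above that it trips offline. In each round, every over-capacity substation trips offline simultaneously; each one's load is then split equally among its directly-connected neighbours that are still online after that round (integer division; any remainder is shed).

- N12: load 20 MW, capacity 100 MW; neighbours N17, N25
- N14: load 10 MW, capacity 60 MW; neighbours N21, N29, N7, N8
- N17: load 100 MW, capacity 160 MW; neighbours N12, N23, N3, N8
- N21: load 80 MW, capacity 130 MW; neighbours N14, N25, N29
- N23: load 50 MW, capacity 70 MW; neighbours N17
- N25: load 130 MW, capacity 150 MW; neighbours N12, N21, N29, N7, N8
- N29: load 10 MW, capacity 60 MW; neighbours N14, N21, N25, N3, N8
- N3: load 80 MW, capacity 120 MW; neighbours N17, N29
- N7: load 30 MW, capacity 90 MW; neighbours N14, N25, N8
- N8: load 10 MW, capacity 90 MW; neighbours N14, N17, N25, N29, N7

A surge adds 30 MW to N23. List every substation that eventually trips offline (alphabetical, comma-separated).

N12, N14, N17, N21, N23, N25, N29, N3, N7, N8

Round 1 — N23 at 80 > 70. N23 trips offline.
  N23 sheds 80 MW to N17: 80 each.
    N17: 100+80 = 180 > 160
Round 2 — N17 trips offline.
  N17 sheds 180 MW to N12, N3, N8: 60 each.
    N12: 20+60 = 80 ≤ 100
    N3: 80+60 = 140 > 120
    N8: 10+60 = 70 ≤ 90
Round 3 — N3 trips offline.
  N3 sheds 140 MW to N29: 140 each.
    N29: 10+140 = 150 > 60
Round 4 — N29 trips offline.
  N29 sheds 150 MW to N14, N21, N25, N8: 37 each (2 lost).
    N14: 10+37 = 47 ≤ 60
    N21: 80+37 = 117 ≤ 130
    N25: 130+37 = 167 > 150
    N8: 70+37 = 107 > 90
Round 5 — N25, N8 trip offline.
  N25 sheds 167 MW to N12, N21, N7: 55 each (2 lost).
    N12: 80+55 = 135 > 100
    N21: 117+55 = 172 > 130
    N7: 30+55 = 85 ≤ 90
  N8 sheds 107 MW to N14, N7: 53 each (1 lost).
    N14: 47+53 = 100 > 60
    N7: 85+53 = 138 > 90
Round 6 — N12, N14, N21, N7 trip offline.
  N12 sheds 135 MW: no online neighbours, lost.
  N14 sheds 100 MW: no online neighbours, lost.
  N21 sheds 172 MW: no online neighbours, lost.
  N7 sheds 138 MW: no online neighbours, lost.
No further trips.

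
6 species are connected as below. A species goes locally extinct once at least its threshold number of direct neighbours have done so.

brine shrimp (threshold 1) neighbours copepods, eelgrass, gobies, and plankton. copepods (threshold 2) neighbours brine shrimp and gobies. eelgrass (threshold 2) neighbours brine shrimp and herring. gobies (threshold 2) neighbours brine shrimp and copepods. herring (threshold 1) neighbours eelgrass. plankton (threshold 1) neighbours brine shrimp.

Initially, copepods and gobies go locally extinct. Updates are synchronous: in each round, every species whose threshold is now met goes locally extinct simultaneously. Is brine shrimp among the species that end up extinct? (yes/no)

Round 1 — copepods, gobies go locally extinct (initial).
Round 2 — checking thresholds:
  brine shrimp: 2 of 4 neighbours ≥ 1, goes locally extinct.
Round 3 — checking thresholds:
  eelgrass: 1 of 2 neighbours < 2, below threshold.
  plankton: 1 of 1 neighbours ≥ 1, goes locally extinct.
Round 4 — no new extinctions; cascade stops.

yes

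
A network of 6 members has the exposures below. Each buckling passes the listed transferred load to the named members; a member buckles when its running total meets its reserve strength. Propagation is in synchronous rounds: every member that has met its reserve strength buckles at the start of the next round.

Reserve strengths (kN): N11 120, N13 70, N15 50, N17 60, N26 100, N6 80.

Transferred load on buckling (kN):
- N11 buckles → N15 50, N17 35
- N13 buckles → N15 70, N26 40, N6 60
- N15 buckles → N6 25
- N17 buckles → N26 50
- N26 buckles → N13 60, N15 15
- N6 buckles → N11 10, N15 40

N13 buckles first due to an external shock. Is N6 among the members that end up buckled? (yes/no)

yes

Round 1 — N13 buckles (initial).
  N15: +70 → 70 ≥ 50
  N26: +40 → 40 < 100
  N6: +60 → 60 < 80
Round 2 — N15 buckles.
  N6: +25 → 85 ≥ 80
Round 3 — N6 buckles.
  N11: +10 → 10 < 120
No further bucklings.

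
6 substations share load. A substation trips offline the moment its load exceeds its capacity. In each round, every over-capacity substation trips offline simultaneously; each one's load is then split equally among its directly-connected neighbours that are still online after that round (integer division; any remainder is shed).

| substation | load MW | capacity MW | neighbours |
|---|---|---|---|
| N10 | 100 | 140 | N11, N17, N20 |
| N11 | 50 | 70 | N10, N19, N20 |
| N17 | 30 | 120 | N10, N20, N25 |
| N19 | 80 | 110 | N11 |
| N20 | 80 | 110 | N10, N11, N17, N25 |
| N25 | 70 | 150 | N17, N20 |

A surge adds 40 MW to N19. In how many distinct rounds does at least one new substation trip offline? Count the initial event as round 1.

Round 1 — N19 at 120 > 110. N19 trips offline.
  N19 sheds 120 MW to N11: 120 each.
    N11: 50+120 = 170 > 70
Round 2 — N11 trips offline.
  N11 sheds 170 MW to N10, N20: 85 each.
    N10: 100+85 = 185 > 140
    N20: 80+85 = 165 > 110
Round 3 — N10, N20 trip offline.
  N10 sheds 185 MW to N17: 185 each.
    N17: 30+185 = 215 > 120
  N20 sheds 165 MW to N17, N25: 82 each (1 lost).
    N17: 215+82 = 297 > 120
    N25: 70+82 = 152 > 150
Round 4 — N17, N25 trip offline.
  N17 sheds 297 MW: no online neighbours, lost.
  N25 sheds 152 MW: no online neighbours, lost.
No further trips.

4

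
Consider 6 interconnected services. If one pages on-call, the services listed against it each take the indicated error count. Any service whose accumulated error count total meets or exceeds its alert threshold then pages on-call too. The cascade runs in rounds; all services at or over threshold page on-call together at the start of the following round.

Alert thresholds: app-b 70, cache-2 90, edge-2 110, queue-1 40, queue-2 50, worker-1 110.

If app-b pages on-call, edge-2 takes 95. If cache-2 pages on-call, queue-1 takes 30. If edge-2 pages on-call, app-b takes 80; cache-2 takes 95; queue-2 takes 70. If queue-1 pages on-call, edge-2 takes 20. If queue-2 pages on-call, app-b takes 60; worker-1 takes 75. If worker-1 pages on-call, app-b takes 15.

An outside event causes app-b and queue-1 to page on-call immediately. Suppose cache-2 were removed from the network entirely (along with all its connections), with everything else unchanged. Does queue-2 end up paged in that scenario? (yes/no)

yes

With cache-2 removed:
Round 1 — app-b, queue-1 page on-call (initial).
  edge-2: +95+20 → 115 ≥ 110
Round 2 — edge-2 pages on-call.
  queue-2: +70 → 70 ≥ 50
Round 3 — queue-2 pages on-call.
  worker-1: +75 → 75 < 110
No further pages.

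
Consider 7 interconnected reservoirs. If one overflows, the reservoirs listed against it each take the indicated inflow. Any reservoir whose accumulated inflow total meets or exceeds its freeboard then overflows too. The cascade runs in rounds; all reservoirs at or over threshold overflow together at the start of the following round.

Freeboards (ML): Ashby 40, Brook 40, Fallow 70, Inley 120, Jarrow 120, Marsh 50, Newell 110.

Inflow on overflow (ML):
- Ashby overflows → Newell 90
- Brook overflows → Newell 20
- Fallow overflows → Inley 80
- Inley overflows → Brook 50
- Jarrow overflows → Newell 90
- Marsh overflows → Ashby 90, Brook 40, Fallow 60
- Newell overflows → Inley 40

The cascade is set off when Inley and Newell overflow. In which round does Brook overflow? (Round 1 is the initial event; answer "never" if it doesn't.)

2

Round 1 — Inley, Newell overflow (initial).
  Brook: +50 → 50 ≥ 40
Round 2 — Brook overflows.
No further overflows.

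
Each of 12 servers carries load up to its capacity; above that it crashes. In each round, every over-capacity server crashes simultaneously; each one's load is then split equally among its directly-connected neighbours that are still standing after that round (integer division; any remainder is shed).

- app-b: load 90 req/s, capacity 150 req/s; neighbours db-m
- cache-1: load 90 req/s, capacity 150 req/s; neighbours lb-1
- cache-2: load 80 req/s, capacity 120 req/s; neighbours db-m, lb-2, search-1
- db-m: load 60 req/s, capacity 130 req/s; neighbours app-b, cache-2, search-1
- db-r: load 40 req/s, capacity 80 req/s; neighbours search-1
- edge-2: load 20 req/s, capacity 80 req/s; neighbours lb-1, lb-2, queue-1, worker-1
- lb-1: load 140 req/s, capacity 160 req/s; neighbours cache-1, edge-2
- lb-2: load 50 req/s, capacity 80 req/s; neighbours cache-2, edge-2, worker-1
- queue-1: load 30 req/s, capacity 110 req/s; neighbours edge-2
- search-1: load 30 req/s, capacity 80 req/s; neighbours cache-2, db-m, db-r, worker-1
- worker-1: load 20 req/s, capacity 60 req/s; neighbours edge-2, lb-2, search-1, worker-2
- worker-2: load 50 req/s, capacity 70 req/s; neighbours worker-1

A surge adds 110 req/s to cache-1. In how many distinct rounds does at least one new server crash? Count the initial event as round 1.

7

Round 1 — cache-1 at 200 > 150. cache-1 crashes.
  cache-1 sheds 200 req/s to lb-1: 200 each.
    lb-1: 140+200 = 340 > 160
Round 2 — lb-1 crashes.
  lb-1 sheds 340 req/s to edge-2: 340 each.
    edge-2: 20+340 = 360 > 80
Round 3 — edge-2 crashes.
  edge-2 sheds 360 req/s to lb-2, queue-1, worker-1: 120 each.
    lb-2: 50+120 = 170 > 80
    queue-1: 30+120 = 150 > 110
    worker-1: 20+120 = 140 > 60
Round 4 — lb-2, queue-1, worker-1 crash.
  lb-2 sheds 170 req/s to cache-2: 170 each.
    cache-2: 80+170 = 250 > 120
  queue-1 sheds 150 req/s: no online neighbours, lost.
  worker-1 sheds 140 req/s to search-1, worker-2: 70 each.
    search-1: 30+70 = 100 > 80
    worker-2: 50+70 = 120 > 70
Round 5 — cache-2, search-1, worker-2 crash.
  cache-2 sheds 250 req/s to db-m: 250 each.
    db-m: 60+250 = 310 > 130
  search-1 sheds 100 req/s to db-m, db-r: 50 each.
    db-m: 310+50 = 360 > 130
    db-r: 40+50 = 90 > 80
  worker-2 sheds 120 req/s: no online neighbours, lost.
Round 6 — db-m, db-r crash.
  db-m sheds 360 req/s to app-b: 360 each.
    app-b: 90+360 = 450 > 150
  db-r sheds 90 req/s: no online neighbours, lost.
Round 7 — app-b crashes.
  app-b sheds 450 req/s: no online neighbours, lost.
No further crashes.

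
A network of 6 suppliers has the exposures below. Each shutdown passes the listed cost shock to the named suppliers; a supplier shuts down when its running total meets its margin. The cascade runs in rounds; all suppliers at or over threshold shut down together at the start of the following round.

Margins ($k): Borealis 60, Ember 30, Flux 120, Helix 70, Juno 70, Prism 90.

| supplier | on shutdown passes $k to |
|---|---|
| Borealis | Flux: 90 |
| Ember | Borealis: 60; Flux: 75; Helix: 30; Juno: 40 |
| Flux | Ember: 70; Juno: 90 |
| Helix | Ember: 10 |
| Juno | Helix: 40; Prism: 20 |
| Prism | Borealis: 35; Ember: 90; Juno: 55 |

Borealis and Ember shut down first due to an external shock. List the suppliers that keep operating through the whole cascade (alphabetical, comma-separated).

Round 1 — Borealis, Ember shut down (initial).
  Flux: +90+75 → 165 ≥ 120
  Helix: +30 → 30 < 70
  Juno: +40 → 40 < 70
Round 2 — Flux shuts down.
  Juno: +90 → 130 ≥ 70
Round 3 — Juno shuts down.
  Helix: +40 → 70 ≥ 70
  Prism: +20 → 20 < 90
Round 4 — Helix shuts down.
No further shutdowns.

Prism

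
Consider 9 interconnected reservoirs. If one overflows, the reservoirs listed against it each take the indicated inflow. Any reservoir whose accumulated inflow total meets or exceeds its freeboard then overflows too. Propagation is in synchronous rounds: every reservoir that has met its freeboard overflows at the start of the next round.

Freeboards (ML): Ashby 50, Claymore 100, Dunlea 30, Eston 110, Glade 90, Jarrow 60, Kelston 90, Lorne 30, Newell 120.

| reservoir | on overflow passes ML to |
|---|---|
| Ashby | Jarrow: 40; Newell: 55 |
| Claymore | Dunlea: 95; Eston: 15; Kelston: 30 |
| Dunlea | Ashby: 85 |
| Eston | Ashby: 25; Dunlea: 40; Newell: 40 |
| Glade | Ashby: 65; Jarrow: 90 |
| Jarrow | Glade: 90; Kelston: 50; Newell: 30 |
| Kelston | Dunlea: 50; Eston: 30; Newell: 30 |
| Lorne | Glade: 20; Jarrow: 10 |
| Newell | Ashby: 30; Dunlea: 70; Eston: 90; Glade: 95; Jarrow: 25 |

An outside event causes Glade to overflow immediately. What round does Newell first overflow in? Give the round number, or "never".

Round 1 — Glade overflows (initial).
  Ashby: +65 → 65 ≥ 50
  Jarrow: +90 → 90 ≥ 60
Round 2 — Ashby, Jarrow overflow.
  Kelston: +50 → 50 < 90
  Newell: +55+30 → 85 < 120
No further overflows.

never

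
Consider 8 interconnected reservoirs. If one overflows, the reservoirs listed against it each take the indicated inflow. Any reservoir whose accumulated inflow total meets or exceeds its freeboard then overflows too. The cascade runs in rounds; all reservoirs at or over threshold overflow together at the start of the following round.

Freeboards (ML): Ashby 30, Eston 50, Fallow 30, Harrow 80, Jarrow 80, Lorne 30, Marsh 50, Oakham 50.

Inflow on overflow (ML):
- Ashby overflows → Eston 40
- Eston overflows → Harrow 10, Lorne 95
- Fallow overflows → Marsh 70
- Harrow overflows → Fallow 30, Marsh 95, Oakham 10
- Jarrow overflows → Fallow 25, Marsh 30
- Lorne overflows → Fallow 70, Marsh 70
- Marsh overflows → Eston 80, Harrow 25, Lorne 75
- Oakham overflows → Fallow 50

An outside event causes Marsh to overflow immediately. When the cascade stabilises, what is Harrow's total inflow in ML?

35

Round 1 — Marsh overflows (initial).
  Eston: +80 → 80 ≥ 50
  Harrow: +25 → 25 < 80
  Lorne: +75 → 75 ≥ 30
Round 2 — Eston, Lorne overflow.
  Fallow: +70 → 70 ≥ 30
  Harrow: +10 → 35 < 80
Round 3 — Fallow overflows.
No further overflows.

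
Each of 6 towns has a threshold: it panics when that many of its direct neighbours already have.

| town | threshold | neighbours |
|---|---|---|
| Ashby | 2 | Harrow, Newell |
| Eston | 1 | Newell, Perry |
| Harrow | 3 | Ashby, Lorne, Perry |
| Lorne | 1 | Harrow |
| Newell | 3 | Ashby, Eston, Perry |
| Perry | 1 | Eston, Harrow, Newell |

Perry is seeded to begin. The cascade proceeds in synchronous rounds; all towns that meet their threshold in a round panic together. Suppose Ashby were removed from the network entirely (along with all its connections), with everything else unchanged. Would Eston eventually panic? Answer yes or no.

yes

With Ashby removed:
Round 1 — Perry panics (initial).
Round 2 — checking thresholds:
  Eston: 1 of 2 neighbours ≥ 1, panics.
  Harrow: 1 of 2 neighbours < 3, holds.
  Newell: 1 of 2 neighbours < 3, holds.
Round 3 — no new panics; cascade stops.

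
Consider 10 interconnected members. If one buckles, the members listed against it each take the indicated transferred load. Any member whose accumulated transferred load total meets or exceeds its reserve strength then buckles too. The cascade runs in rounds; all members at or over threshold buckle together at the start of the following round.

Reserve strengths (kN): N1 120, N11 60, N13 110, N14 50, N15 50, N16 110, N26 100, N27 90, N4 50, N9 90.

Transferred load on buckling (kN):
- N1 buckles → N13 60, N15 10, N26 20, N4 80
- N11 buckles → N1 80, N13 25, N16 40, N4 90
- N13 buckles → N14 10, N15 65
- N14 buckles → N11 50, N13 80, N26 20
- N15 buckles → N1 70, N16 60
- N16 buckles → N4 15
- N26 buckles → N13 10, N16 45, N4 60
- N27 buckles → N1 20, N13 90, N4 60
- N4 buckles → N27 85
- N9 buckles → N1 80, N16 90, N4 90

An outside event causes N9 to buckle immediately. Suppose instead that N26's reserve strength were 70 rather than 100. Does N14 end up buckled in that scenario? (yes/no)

no

With N26's reserve strength at 70:
Round 1 — N9 buckles (initial).
  N1: +80 → 80 < 120
  N16: +90 → 90 < 110
  N4: +90 → 90 ≥ 50
Round 2 — N4 buckles.
  N27: +85 → 85 < 90
No further bucklings.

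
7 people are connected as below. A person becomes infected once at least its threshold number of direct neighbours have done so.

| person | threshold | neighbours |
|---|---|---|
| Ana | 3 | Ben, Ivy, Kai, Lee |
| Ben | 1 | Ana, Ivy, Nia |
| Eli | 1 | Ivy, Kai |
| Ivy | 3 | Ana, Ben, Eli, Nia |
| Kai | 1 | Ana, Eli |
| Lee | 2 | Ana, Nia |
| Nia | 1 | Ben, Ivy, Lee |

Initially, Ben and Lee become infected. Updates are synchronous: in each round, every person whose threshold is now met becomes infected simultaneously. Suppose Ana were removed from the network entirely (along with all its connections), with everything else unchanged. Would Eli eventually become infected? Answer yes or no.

no

With Ana removed:
Round 1 — Ben, Lee become infected (initial).
Round 2 — checking thresholds:
  Ivy: 1 of 3 neighbours < 3, below threshold.
  Nia: 2 of 3 neighbours ≥ 1, becomes infected.
Round 3 — no new infections; cascade stops.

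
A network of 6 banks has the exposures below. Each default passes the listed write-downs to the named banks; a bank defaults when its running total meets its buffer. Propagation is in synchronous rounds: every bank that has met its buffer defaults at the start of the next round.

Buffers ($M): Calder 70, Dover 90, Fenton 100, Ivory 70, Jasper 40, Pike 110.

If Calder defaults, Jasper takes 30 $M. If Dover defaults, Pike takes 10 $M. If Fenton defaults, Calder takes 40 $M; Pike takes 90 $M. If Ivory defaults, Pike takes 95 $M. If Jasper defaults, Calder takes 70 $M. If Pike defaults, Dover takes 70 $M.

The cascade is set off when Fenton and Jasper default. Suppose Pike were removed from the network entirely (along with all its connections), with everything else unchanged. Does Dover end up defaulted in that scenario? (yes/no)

With Pike removed:
Round 1 — Fenton, Jasper default (initial).
  Calder: +40+70 → 110 ≥ 70
Round 2 — Calder defaults.
No further defaults.

no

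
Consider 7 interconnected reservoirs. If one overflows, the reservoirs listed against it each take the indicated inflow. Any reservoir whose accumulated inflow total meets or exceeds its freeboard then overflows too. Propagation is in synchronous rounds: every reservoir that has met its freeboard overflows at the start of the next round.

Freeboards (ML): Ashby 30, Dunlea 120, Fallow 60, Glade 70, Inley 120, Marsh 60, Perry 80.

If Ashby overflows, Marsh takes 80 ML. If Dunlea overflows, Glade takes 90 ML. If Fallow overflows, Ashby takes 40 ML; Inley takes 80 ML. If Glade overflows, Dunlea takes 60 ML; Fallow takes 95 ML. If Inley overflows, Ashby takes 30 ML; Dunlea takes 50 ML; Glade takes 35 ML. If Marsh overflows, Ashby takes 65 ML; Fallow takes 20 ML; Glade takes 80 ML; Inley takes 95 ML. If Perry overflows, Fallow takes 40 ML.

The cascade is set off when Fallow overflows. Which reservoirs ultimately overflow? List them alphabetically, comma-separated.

Round 1 — Fallow overflows (initial).
  Ashby: +40 → 40 ≥ 30
  Inley: +80 → 80 < 120
Round 2 — Ashby overflows.
  Marsh: +80 → 80 ≥ 60
Round 3 — Marsh overflows.
  Glade: +80 → 80 ≥ 70
  Inley: +95 → 175 ≥ 120
Round 4 — Glade, Inley overflow.
  Dunlea: +60+50 → 110 < 120
No further overflows.

Ashby, Fallow, Glade, Inley, Marsh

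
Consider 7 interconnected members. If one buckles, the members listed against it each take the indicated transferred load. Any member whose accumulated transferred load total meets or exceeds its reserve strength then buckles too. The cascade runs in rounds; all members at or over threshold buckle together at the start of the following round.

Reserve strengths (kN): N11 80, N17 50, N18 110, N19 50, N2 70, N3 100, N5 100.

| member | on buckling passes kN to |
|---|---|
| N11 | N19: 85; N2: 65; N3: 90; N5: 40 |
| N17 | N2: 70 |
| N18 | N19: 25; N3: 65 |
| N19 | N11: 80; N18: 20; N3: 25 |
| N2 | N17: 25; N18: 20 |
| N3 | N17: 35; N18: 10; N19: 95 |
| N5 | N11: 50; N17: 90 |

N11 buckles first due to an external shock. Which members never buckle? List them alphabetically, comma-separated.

Round 1 — N11 buckles (initial).
  N19: +85 → 85 ≥ 50
  N2: +65 → 65 < 70
  N3: +90 → 90 < 100
  N5: +40 → 40 < 100
Round 2 — N19 buckles.
  N18: +20 → 20 < 110
  N3: +25 → 115 ≥ 100
Round 3 — N3 buckles.
  N17: +35 → 35 < 50
  N18: +10 → 30 < 110
No further bucklings.

N17, N18, N2, N5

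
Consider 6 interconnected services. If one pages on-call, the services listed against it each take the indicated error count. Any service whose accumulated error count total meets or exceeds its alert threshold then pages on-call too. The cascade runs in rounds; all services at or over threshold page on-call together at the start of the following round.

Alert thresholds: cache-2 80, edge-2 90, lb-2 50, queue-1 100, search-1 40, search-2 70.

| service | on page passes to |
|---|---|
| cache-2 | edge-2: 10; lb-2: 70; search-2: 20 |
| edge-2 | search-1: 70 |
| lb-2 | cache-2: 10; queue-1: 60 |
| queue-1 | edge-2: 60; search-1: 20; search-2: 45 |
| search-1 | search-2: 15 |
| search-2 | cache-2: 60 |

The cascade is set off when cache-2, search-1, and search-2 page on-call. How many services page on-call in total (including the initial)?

4

Round 1 — cache-2, search-1, search-2 page on-call (initial).
  edge-2: +10 → 10 < 90
  lb-2: +70 → 70 ≥ 50
Round 2 — lb-2 pages on-call.
  queue-1: +60 → 60 < 100
No further pages.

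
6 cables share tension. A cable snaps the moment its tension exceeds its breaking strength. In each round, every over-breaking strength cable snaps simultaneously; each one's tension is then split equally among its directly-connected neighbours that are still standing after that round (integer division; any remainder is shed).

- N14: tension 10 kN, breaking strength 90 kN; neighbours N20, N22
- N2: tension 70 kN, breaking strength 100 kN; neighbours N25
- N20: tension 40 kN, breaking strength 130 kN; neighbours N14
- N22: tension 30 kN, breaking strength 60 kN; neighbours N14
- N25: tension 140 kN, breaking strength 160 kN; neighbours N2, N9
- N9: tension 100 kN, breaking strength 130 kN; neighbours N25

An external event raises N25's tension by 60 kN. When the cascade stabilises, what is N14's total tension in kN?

10

Round 1 — N25 at 200 > 160. N25 snaps.
  N25 sheds 200 kN to N2, N9: 100 each.
    N2: 70+100 = 170 > 100
    N9: 100+100 = 200 > 130
Round 2 — N2, N9 snap.
  N2 sheds 170 kN: no online neighbours, lost.
  N9 sheds 200 kN: no online neighbours, lost.
No further breaks.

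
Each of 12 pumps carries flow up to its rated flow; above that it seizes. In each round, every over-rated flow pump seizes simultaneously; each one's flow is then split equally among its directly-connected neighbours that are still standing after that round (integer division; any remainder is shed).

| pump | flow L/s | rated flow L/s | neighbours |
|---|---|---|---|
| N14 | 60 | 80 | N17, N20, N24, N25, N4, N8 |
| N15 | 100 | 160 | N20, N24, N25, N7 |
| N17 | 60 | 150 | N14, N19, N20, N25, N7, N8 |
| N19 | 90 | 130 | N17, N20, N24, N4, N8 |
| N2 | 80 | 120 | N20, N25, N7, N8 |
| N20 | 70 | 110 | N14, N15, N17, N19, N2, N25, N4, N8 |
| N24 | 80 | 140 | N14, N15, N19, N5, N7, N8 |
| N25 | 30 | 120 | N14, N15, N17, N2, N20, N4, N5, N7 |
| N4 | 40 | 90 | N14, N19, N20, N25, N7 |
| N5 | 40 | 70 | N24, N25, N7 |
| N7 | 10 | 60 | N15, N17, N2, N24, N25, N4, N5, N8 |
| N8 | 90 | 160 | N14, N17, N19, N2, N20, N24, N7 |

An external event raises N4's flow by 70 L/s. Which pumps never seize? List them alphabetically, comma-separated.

Round 1 — N4 at 110 > 90. N4 seizes.
  N4 sheds 110 L/s to N14, N19, N20, N25, N7: 22 each.
    N14: 60+22 = 82 > 80
    N19: 90+22 = 112 ≤ 130
    N20: 70+22 = 92 ≤ 110
    N25: 30+22 = 52 ≤ 120
    N7: 10+22 = 32 ≤ 60
Round 2 — N14 seizes.
  N14 sheds 82 L/s to N17, N20, N24, N25, N8: 16 each (2 lost).
    N17: 60+16 = 76 ≤ 150
    N20: 92+16 = 108 ≤ 110
    N24: 80+16 = 96 ≤ 140
    N25: 52+16 = 68 ≤ 120
    N8: 90+16 = 106 ≤ 160
No further seizures.

N15, N17, N19, N2, N20, N24, N25, N5, N7, N8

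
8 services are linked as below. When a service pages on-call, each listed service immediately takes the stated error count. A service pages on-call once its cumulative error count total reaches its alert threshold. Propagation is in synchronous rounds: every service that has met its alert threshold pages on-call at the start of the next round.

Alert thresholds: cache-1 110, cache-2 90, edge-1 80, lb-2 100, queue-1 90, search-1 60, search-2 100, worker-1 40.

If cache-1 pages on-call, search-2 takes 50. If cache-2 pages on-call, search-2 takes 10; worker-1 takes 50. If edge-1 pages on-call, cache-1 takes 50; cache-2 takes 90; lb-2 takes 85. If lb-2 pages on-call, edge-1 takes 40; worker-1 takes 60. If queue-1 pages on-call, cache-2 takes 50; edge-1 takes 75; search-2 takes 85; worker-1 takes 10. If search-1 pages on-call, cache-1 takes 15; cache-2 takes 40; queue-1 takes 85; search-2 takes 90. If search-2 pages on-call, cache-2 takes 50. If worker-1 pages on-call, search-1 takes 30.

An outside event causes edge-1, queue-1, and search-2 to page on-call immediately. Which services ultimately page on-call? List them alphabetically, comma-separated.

cache-2, edge-1, queue-1, search-2, worker-1

Round 1 — edge-1, queue-1, search-2 page on-call (initial).
  cache-1: +50 → 50 < 110
  cache-2: +90+50+50 → 190 ≥ 90
  lb-2: +85 → 85 < 100
  worker-1: +10 → 10 < 40
Round 2 — cache-2 pages on-call.
  worker-1: +50 → 60 ≥ 40
Round 3 — worker-1 pages on-call.
  search-1: +30 → 30 < 60
No further pages.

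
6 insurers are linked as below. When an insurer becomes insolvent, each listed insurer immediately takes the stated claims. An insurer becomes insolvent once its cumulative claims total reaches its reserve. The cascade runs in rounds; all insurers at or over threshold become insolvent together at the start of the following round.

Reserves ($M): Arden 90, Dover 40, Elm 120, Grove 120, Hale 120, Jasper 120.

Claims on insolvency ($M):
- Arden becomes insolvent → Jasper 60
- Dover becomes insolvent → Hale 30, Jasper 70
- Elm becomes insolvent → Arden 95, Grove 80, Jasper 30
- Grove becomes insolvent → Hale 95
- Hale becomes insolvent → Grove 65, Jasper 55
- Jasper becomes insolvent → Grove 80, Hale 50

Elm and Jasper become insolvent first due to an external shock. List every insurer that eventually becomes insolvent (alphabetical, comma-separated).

Round 1 — Elm, Jasper become insolvent (initial).
  Arden: +95 → 95 ≥ 90
  Grove: +80+80 → 160 ≥ 120
  Hale: +50 → 50 < 120
Round 2 — Arden, Grove become insolvent.
  Hale: +95 → 145 ≥ 120
Round 3 — Hale becomes insolvent.
No further insolvencies.

Arden, Elm, Grove, Hale, Jasper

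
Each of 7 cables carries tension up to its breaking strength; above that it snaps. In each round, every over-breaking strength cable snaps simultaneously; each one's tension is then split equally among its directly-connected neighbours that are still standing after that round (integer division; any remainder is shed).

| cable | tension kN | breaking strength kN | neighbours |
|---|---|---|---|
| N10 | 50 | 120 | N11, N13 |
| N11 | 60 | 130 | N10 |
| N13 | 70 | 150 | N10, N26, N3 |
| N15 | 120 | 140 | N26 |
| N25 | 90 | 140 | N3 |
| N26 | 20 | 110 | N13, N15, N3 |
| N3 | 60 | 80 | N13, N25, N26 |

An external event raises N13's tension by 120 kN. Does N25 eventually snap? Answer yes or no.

yes

Round 1 — N13 at 190 > 150. N13 snaps.
  N13 sheds 190 kN to N10, N26, N3: 63 each (1 lost).
    N10: 50+63 = 113 ≤ 120
    N26: 20+63 = 83 ≤ 110
    N3: 60+63 = 123 > 80
Round 2 — N3 snaps.
  N3 sheds 123 kN to N25, N26: 61 each (1 lost).
    N25: 90+61 = 151 > 140
    N26: 83+61 = 144 > 110
Round 3 — N25, N26 snap.
  N25 sheds 151 kN: no online neighbours, lost.
  N26 sheds 144 kN to N15: 144 each.
    N15: 120+144 = 264 > 140
Round 4 — N15 snaps.
  N15 sheds 264 kN: no online neighbours, lost.
No further breaks.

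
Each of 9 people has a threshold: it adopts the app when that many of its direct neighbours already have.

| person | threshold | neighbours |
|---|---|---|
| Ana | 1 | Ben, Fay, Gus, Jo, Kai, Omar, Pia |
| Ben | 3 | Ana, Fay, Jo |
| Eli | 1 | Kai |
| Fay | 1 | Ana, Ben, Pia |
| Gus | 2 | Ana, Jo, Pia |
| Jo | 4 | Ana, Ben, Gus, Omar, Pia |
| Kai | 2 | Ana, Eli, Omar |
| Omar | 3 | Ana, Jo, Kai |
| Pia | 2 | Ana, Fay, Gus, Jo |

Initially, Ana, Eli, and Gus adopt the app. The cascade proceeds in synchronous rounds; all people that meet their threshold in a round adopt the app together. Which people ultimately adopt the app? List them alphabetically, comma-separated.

Round 1 — Ana, Eli, Gus adopt the app (initial).
Round 2 — checking thresholds:
  Ben: 1 of 3 neighbours < 3, holds.
  Fay: 1 of 3 neighbours ≥ 1, adopts the app.
  Jo: 2 of 5 neighbours < 4, holds.
  Kai: 2 of 3 neighbours ≥ 2, adopts the app.
  Omar: 1 of 3 neighbours < 3, holds.
  Pia: 2 of 4 neighbours ≥ 2, adopts the app.
Round 3 — no new adoptions; cascade stops.

Ana, Eli, Fay, Gus, Kai, Pia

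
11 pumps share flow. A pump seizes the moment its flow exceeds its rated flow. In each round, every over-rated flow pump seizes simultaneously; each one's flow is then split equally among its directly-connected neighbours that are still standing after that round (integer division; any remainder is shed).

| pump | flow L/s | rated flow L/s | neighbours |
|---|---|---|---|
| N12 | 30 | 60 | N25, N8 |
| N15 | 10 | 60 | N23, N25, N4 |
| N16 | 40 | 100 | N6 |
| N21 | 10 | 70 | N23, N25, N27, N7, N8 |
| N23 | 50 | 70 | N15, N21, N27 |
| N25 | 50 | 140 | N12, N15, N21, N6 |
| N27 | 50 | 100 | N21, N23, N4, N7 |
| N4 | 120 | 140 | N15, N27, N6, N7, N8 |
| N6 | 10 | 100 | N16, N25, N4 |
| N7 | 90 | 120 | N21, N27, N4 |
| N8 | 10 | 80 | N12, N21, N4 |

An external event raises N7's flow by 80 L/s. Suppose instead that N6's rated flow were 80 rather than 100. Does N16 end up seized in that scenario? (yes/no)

With N6's rated flow at 80:
Round 1 — N7 at 170 > 120. N7 seizes.
  N7 sheds 170 L/s to N21, N27, N4: 56 each (2 lost).
    N21: 10+56 = 66 ≤ 70
    N27: 50+56 = 106 > 100
    N4: 120+56 = 176 > 140
Round 2 — N27, N4 seize.
  N27 sheds 106 L/s to N21, N23: 53 each.
    N21: 66+53 = 119 > 70
    N23: 50+53 = 103 > 70
  N4 sheds 176 L/s to N15, N6, N8: 58 each (2 lost).
    N15: 10+58 = 68 > 60
    N6: 10+58 = 68 ≤ 80
    N8: 10+58 = 68 ≤ 80
Round 3 — N15, N21, N23 seize.
  N15 sheds 68 L/s to N25: 68 each.
    N25: 50+68 = 118 ≤ 140
  N21 sheds 119 L/s to N25, N8: 59 each (1 lost).
    N25: 118+59 = 177 > 140
    N8: 68+59 = 127 > 80
  N23 sheds 103 L/s: no online neighbours, lost.
Round 4 — N25, N8 seize.
  N25 sheds 177 L/s to N12, N6: 88 each (1 lost).
    N12: 30+88 = 118 > 60
    N6: 68+88 = 156 > 80
  N8 sheds 127 L/s to N12: 127 each.
    N12: 118+127 = 245 > 60
Round 5 — N12, N6 seize.
  N12 sheds 245 L/s: no online neighbours, lost.
  N6 sheds 156 L/s to N16: 156 each.
    N16: 40+156 = 196 > 100
Round 6 — N16 seizes.
  N16 sheds 196 L/s: no online neighbours, lost.
No further seizures.

yes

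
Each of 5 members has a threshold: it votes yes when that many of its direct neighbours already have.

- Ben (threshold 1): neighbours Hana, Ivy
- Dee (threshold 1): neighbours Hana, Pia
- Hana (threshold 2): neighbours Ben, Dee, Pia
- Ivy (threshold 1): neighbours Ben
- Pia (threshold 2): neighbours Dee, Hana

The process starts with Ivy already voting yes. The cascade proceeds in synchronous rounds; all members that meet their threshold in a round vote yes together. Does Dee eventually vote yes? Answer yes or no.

no

Round 1 — Ivy votes yes (initial).
Round 2 — checking thresholds:
  Ben: 1 of 2 neighbours ≥ 1, votes yes.
Round 3 — no new yes votes; cascade stops.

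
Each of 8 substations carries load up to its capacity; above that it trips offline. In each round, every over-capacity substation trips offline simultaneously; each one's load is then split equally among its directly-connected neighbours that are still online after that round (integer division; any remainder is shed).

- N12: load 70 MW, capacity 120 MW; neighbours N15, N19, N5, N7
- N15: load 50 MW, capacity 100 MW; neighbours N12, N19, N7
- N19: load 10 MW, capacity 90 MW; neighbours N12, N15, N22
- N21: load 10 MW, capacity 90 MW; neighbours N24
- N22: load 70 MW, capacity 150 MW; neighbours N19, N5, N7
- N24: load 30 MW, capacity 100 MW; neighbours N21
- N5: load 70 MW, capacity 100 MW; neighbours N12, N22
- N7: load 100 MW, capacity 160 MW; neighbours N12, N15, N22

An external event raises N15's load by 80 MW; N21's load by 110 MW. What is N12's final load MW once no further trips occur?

113

Round 1 — N15 at 130 > 100; N21 at 120 > 90. N15, N21 trip offline.
  N15 sheds 130 MW to N12, N19, N7: 43 each (1 lost).
    N12: 70+43 = 113 ≤ 120
    N19: 10+43 = 53 ≤ 90
    N7: 100+43 = 143 ≤ 160
  N21 sheds 120 MW to N24: 120 each.
    N24: 30+120 = 150 > 100
Round 2 — N24 trips offline.
  N24 sheds 150 MW: no online neighbours, lost.
No further trips.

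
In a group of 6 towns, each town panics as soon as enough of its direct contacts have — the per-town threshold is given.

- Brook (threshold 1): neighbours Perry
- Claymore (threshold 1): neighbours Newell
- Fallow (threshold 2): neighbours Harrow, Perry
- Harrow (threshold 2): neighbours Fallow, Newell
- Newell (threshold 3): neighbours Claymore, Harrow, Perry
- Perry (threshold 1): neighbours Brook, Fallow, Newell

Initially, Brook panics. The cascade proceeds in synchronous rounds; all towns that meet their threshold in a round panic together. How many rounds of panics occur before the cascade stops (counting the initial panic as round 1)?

Round 1 — Brook panics (initial).
Round 2 — checking thresholds:
  Perry: 1 of 3 neighbours ≥ 1, panics.
Round 3 — no new panics; cascade stops.

2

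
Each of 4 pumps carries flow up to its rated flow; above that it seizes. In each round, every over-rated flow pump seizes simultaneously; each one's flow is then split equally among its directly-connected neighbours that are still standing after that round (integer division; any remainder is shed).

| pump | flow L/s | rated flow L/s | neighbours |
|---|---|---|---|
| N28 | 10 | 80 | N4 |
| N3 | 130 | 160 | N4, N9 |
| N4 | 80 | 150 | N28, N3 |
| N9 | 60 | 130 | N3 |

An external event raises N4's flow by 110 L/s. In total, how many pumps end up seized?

4

Round 1 — N4 at 190 > 150. N4 seizes.
  N4 sheds 190 L/s to N28, N3: 95 each.
    N28: 10+95 = 105 > 80
    N3: 130+95 = 225 > 160
Round 2 — N28, N3 seize.
  N28 sheds 105 L/s: no online neighbours, lost.
  N3 sheds 225 L/s to N9: 225 each.
    N9: 60+225 = 285 > 130
Round 3 — N9 seizes.
  N9 sheds 285 L/s: no online neighbours, lost.
No further seizures.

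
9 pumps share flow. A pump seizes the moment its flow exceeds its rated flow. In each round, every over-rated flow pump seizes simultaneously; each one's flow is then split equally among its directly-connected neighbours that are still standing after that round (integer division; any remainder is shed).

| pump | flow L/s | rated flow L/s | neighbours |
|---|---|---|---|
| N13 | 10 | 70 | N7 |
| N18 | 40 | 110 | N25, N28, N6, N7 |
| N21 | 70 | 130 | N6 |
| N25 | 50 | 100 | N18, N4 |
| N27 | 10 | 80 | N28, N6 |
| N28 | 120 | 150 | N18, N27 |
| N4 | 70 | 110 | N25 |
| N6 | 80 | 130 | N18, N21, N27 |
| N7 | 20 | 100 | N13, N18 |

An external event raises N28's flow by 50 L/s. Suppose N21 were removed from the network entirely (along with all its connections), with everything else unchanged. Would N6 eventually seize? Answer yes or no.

yes

With N21 removed:
Round 1 — N28 at 170 > 150. N28 seizes.
  N28 sheds 170 L/s to N18, N27: 85 each.
    N18: 40+85 = 125 > 110
    N27: 10+85 = 95 > 80
Round 2 — N18, N27 seize.
  N18 sheds 125 L/s to N25, N6, N7: 41 each (2 lost).
    N25: 50+41 = 91 ≤ 100
    N6: 80+41 = 121 ≤ 130
    N7: 20+41 = 61 ≤ 100
  N27 sheds 95 L/s to N6: 95 each.
    N6: 121+95 = 216 > 130
Round 3 — N6 seizes.
  N6 sheds 216 L/s: no online neighbours, lost.
No further seizures.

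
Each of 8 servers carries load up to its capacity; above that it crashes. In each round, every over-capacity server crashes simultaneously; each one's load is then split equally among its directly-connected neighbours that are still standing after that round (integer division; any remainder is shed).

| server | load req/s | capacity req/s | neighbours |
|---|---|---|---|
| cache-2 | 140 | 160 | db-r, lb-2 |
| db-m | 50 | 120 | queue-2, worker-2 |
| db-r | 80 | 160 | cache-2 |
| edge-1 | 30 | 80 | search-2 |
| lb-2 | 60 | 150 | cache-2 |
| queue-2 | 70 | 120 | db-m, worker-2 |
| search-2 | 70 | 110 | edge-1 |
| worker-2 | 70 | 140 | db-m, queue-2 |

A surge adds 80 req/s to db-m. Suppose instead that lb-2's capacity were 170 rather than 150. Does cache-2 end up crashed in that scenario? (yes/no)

With lb-2's capacity at 170:
Round 1 — db-m at 130 > 120. db-m crashes.
  db-m sheds 130 req/s to queue-2, worker-2: 65 each.
    queue-2: 70+65 = 135 > 120
    worker-2: 70+65 = 135 ≤ 140
Round 2 — queue-2 crashes.
  queue-2 sheds 135 req/s to worker-2: 135 each.
    worker-2: 135+135 = 270 > 140
Round 3 — worker-2 crashes.
  worker-2 sheds 270 req/s: no online neighbours, lost.
No further crashes.

no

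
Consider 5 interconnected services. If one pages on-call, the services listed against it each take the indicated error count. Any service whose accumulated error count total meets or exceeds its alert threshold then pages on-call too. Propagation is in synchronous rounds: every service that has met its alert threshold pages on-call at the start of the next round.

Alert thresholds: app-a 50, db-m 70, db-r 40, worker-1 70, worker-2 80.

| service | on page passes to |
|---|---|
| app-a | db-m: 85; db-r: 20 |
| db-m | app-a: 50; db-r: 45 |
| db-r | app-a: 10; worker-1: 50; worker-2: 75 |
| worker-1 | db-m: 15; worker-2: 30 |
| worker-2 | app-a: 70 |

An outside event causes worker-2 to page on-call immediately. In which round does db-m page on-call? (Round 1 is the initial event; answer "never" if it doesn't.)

Round 1 — worker-2 pages on-call (initial).
  app-a: +70 → 70 ≥ 50
Round 2 — app-a pages on-call.
  db-m: +85 → 85 ≥ 70
  db-r: +20 → 20 < 40
Round 3 — db-m pages on-call.
  db-r: +45 → 65 ≥ 40
Round 4 — db-r pages on-call.
  worker-1: +50 → 50 < 70
No further pages.

3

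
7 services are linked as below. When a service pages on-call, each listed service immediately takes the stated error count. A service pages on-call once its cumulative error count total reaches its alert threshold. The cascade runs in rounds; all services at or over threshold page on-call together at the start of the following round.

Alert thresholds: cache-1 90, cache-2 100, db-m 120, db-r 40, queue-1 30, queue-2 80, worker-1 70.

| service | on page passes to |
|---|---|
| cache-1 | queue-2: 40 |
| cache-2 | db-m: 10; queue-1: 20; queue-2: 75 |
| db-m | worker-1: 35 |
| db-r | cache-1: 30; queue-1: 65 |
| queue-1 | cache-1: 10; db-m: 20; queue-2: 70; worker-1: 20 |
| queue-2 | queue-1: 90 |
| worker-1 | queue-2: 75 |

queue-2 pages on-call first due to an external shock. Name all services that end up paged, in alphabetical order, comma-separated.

Round 1 — queue-2 pages on-call (initial).
  queue-1: +90 → 90 ≥ 30
Round 2 — queue-1 pages on-call.
  cache-1: +10 → 10 < 90
  db-m: +20 → 20 < 120
  worker-1: +20 → 20 < 70
No further pages.

queue-1, queue-2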